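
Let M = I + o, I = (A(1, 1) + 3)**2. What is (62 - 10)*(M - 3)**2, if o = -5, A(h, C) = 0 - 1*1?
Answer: 832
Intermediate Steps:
A(h, C) = -1 (A(h, C) = 0 - 1 = -1)
I = 4 (I = (-1 + 3)**2 = 2**2 = 4)
M = -1 (M = 4 - 5 = -1)
(62 - 10)*(M - 3)**2 = (62 - 10)*(-1 - 3)**2 = 52*(-4)**2 = 52*16 = 832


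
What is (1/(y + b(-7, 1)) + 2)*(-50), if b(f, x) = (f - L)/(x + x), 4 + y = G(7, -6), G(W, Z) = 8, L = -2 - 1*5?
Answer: -225/2 ≈ -112.50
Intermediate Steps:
L = -7 (L = -2 - 5 = -7)
y = 4 (y = -4 + 8 = 4)
b(f, x) = (7 + f)/(2*x) (b(f, x) = (f - 1*(-7))/(x + x) = (f + 7)/((2*x)) = (7 + f)*(1/(2*x)) = (7 + f)/(2*x))
(1/(y + b(-7, 1)) + 2)*(-50) = (1/(4 + (½)*(7 - 7)/1) + 2)*(-50) = (1/(4 + (½)*1*0) + 2)*(-50) = (1/(4 + 0) + 2)*(-50) = (1/4 + 2)*(-50) = (¼ + 2)*(-50) = (9/4)*(-50) = -225/2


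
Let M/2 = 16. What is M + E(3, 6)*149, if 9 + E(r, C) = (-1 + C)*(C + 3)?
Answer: 5396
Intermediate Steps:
M = 32 (M = 2*16 = 32)
E(r, C) = -9 + (-1 + C)*(3 + C) (E(r, C) = -9 + (-1 + C)*(C + 3) = -9 + (-1 + C)*(3 + C))
M + E(3, 6)*149 = 32 + (-12 + 6**2 + 2*6)*149 = 32 + (-12 + 36 + 12)*149 = 32 + 36*149 = 32 + 5364 = 5396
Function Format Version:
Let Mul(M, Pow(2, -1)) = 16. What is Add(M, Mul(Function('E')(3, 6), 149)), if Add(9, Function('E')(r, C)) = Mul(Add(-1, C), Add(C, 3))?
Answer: 5396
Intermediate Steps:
M = 32 (M = Mul(2, 16) = 32)
Function('E')(r, C) = Add(-9, Mul(Add(-1, C), Add(3, C))) (Function('E')(r, C) = Add(-9, Mul(Add(-1, C), Add(C, 3))) = Add(-9, Mul(Add(-1, C), Add(3, C))))
Add(M, Mul(Function('E')(3, 6), 149)) = Add(32, Mul(Add(-12, Pow(6, 2), Mul(2, 6)), 149)) = Add(32, Mul(Add(-12, 36, 12), 149)) = Add(32, Mul(36, 149)) = Add(32, 5364) = 5396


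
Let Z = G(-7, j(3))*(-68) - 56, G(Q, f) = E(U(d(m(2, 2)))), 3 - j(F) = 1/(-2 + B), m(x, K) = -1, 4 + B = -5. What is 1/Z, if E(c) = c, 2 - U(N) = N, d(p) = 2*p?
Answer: -1/328 ≈ -0.0030488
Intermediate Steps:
B = -9 (B = -4 - 5 = -9)
U(N) = 2 - N
j(F) = 34/11 (j(F) = 3 - 1/(-2 - 9) = 3 - 1/(-11) = 3 - 1*(-1/11) = 3 + 1/11 = 34/11)
G(Q, f) = 4 (G(Q, f) = 2 - 2*(-1) = 2 - 1*(-2) = 2 + 2 = 4)
Z = -328 (Z = 4*(-68) - 56 = -272 - 56 = -328)
1/Z = 1/(-328) = -1/328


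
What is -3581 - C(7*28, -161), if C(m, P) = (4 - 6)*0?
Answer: -3581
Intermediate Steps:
C(m, P) = 0 (C(m, P) = -2*0 = 0)
-3581 - C(7*28, -161) = -3581 - 1*0 = -3581 + 0 = -3581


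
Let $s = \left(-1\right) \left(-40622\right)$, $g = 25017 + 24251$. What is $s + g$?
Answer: $89890$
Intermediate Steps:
$g = 49268$
$s = 40622$
$s + g = 40622 + 49268 = 89890$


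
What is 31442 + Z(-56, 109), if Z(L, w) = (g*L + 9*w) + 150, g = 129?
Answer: 25349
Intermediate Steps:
Z(L, w) = 150 + 9*w + 129*L (Z(L, w) = (129*L + 9*w) + 150 = (9*w + 129*L) + 150 = 150 + 9*w + 129*L)
31442 + Z(-56, 109) = 31442 + (150 + 9*109 + 129*(-56)) = 31442 + (150 + 981 - 7224) = 31442 - 6093 = 25349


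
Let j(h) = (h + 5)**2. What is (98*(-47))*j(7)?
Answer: -663264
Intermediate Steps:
j(h) = (5 + h)**2
(98*(-47))*j(7) = (98*(-47))*(5 + 7)**2 = -4606*12**2 = -4606*144 = -663264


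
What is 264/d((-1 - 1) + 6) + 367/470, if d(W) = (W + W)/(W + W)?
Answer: 124447/470 ≈ 264.78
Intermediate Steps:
d(W) = 1 (d(W) = (2*W)/((2*W)) = (2*W)*(1/(2*W)) = 1)
264/d((-1 - 1) + 6) + 367/470 = 264/1 + 367/470 = 264*1 + 367*(1/470) = 264 + 367/470 = 124447/470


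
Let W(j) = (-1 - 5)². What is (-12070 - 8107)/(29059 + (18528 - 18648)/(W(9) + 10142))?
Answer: -102680753/147881191 ≈ -0.69435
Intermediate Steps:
W(j) = 36 (W(j) = (-6)² = 36)
(-12070 - 8107)/(29059 + (18528 - 18648)/(W(9) + 10142)) = (-12070 - 8107)/(29059 + (18528 - 18648)/(36 + 10142)) = -20177/(29059 - 120/10178) = -20177/(29059 - 120*1/10178) = -20177/(29059 - 60/5089) = -20177/147881191/5089 = -20177*5089/147881191 = -102680753/147881191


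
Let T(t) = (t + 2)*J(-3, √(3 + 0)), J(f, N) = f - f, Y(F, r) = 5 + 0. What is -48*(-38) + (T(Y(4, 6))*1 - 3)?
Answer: 1821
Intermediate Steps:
Y(F, r) = 5
J(f, N) = 0
T(t) = 0 (T(t) = (t + 2)*0 = (2 + t)*0 = 0)
-48*(-38) + (T(Y(4, 6))*1 - 3) = -48*(-38) + (0*1 - 3) = 1824 + (0 - 3) = 1824 - 3 = 1821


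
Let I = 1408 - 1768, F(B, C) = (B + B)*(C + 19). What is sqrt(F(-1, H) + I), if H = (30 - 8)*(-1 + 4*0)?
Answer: I*sqrt(354) ≈ 18.815*I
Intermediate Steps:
H = -22 (H = 22*(-1 + 0) = 22*(-1) = -22)
F(B, C) = 2*B*(19 + C) (F(B, C) = (2*B)*(19 + C) = 2*B*(19 + C))
I = -360
sqrt(F(-1, H) + I) = sqrt(2*(-1)*(19 - 22) - 360) = sqrt(2*(-1)*(-3) - 360) = sqrt(6 - 360) = sqrt(-354) = I*sqrt(354)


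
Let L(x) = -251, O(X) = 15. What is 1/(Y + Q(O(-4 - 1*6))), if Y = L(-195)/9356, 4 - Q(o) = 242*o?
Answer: -9356/33925107 ≈ -0.00027578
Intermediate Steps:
Q(o) = 4 - 242*o
Y = -251/9356 ≈ -0.026828
1/(Y + Q(O(-4 - 1*6))) = 1/(-251/9356 + (4 - 242*15)) = 1/(-251/9356 + (4 - 3630)) = 1/(-251/9356 - 3626) = 1/(-33925107/9356) = -9356/33925107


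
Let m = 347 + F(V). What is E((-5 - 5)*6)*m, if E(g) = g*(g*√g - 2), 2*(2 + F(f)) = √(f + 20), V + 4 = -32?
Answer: 41400 + 240*I + √15*(-14400 + 2484000*I) ≈ -14371.0 + 9.6207e+6*I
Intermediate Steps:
V = -36 (V = -4 - 32 = -36)
F(f) = -2 + √(20 + f)/2 (F(f) = -2 + √(f + 20)/2 = -2 + √(20 + f)/2)
E(g) = g*(-2 + g^(3/2)) (E(g) = g*(g^(3/2) - 2) = g*(-2 + g^(3/2)))
m = 345 + 2*I (m = 347 + (-2 + √(20 - 36)/2) = 347 + (-2 + √(-16)/2) = 347 + (-2 + (4*I)/2) = 347 + (-2 + 2*I) = 345 + 2*I ≈ 345.0 + 2.0*I)
E((-5 - 5)*6)*m = (((-5 - 5)*6)^(5/2) - 2*(-5 - 5)*6)*(345 + 2*I) = ((-10*6)^(5/2) - (-20)*6)*(345 + 2*I) = ((-60)^(5/2) - 2*(-60))*(345 + 2*I) = (7200*I*√15 + 120)*(345 + 2*I) = (120 + 7200*I*√15)*(345 + 2*I)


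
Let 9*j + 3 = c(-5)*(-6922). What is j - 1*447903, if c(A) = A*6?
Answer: -424830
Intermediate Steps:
c(A) = 6*A
j = 23073 (j = -⅓ + ((6*(-5))*(-6922))/9 = -⅓ + (-30*(-6922))/9 = -⅓ + (⅑)*207660 = -⅓ + 69220/3 = 23073)
j - 1*447903 = 23073 - 1*447903 = 23073 - 447903 = -424830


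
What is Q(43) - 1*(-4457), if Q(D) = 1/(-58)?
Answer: 258505/58 ≈ 4457.0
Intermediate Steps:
Q(D) = -1/58
Q(43) - 1*(-4457) = -1/58 - 1*(-4457) = -1/58 + 4457 = 258505/58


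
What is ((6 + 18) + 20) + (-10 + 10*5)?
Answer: 84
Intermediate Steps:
((6 + 18) + 20) + (-10 + 10*5) = (24 + 20) + (-10 + 50) = 44 + 40 = 84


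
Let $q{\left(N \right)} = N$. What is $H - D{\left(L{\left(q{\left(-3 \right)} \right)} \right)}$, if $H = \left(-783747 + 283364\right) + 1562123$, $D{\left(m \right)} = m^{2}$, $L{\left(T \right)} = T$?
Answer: $1061731$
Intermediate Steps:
$H = 1061740$ ($H = -500383 + 1562123 = 1061740$)
$H - D{\left(L{\left(q{\left(-3 \right)} \right)} \right)} = 1061740 - \left(-3\right)^{2} = 1061740 - 9 = 1061731$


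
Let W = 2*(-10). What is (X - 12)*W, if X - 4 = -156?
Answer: 3280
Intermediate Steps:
W = -20
X = -152 (X = 4 - 156 = -152)
(X - 12)*W = (-152 - 12)*(-20) = -164*(-20) = 3280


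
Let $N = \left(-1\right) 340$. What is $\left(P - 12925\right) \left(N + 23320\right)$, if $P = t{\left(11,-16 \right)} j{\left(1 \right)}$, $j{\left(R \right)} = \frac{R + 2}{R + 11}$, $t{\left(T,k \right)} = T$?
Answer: $-296953305$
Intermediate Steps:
$j{\left(R \right)} = \frac{2 + R}{11 + R}$
$P = \frac{11}{4}$ ($P = 11 \frac{2 + 1}{11 + 1} = 11 \cdot \frac{1}{12} \cdot 3 = 11 \cdot \frac{1}{4} = \frac{11}{4} \approx 2.75$)
$N = -340$
$\left(P - 12925\right) \left(N + 23320\right) = \left(\frac{11}{4} - 12925\right) \left(-340 + 23320\right) = \left(- \frac{51689}{4}\right) 22980 = -296953305$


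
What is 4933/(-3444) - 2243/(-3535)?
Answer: -1387609/1739220 ≈ -0.79783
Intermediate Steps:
4933/(-3444) - 2243/(-3535) = 4933*(-1/3444) - 2243*(-1/3535) = -4933/3444 + 2243/3535 = -1387609/1739220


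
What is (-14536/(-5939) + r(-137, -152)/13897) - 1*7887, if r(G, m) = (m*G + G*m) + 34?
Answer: -650498333831/82534283 ≈ -7881.6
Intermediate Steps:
r(G, m) = 34 + 2*G*m (r(G, m) = (G*m + G*m) + 34 = 2*G*m + 34 = 34 + 2*G*m)
(-14536/(-5939) + r(-137, -152)/13897) - 1*7887 = (-14536/(-5939) + (34 + 2*(-137)*(-152))/13897) - 1*7887 = (-14536*(-1/5939) + (34 + 41648)*(1/13897)) - 7887 = (14536/5939 + 41682*(1/13897)) - 7887 = (14536/5939 + 41682/13897) - 7887 = 449556190/82534283 - 7887 = -650498333831/82534283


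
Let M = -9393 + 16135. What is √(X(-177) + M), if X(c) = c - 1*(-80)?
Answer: √6645 ≈ 81.517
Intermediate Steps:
M = 6742
X(c) = 80 + c (X(c) = c + 80 = 80 + c)
√(X(-177) + M) = √((80 - 177) + 6742) = √(-97 + 6742) = √6645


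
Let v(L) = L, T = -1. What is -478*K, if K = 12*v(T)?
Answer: 5736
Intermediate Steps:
K = -12 (K = 12*(-1) = -12)
-478*K = -478*(-12) = 5736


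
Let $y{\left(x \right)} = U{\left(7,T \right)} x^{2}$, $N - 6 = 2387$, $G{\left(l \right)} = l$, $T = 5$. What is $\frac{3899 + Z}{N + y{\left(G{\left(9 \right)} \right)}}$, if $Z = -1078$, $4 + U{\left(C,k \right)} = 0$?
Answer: $\frac{2821}{2069} \approx 1.3635$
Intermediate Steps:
$U{\left(C,k \right)} = -4$ ($U{\left(C,k \right)} = -4 + 0 = -4$)
$N = 2393$ ($N = 6 + 2387 = 2393$)
$y{\left(x \right)} = - 4 x^{2}$
$\frac{3899 + Z}{N + y{\left(G{\left(9 \right)} \right)}} = \frac{3899 - 1078}{2393 - 4 \cdot 9^{2}} = \frac{2821}{2393 - 324} = \frac{2821}{2069}$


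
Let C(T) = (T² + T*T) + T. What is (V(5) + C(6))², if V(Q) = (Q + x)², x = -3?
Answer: 6724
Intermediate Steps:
V(Q) = (-3 + Q)² (V(Q) = (Q - 3)² = (-3 + Q)²)
C(T) = T + 2*T² (C(T) = (T² + T²) + T = 2*T² + T = T + 2*T²)
(V(5) + C(6))² = ((-3 + 5)² + 6*(1 + 2*6))² = (2² + 6*(1 + 12))² = (4 + 6*13)² = (4 + 78)² = 82² = 6724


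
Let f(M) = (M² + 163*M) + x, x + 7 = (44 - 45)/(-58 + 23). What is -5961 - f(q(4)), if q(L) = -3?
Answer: -191591/35 ≈ -5474.0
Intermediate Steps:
x = -244/35 (x = -7 + (44 - 45)/(-58 + 23) = -7 - 1/(-35) = -7 - 1*(-1/35) = -7 + 1/35 = -244/35 ≈ -6.9714)
f(M) = -244/35 + M² + 163*M (f(M) = (M² + 163*M) - 244/35 = -244/35 + M² + 163*M)
-5961 - f(q(4)) = -5961 - (-244/35 + (-3)² + 163*(-3)) = -5961 - (-244/35 + 9 - 489) = -5961 - 1*(-17044/35) = -5961 + 17044/35 = -191591/35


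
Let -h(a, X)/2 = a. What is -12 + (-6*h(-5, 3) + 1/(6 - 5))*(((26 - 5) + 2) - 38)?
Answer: 873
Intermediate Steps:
h(a, X) = -2*a
-12 + (-6*h(-5, 3) + 1/(6 - 5))*(((26 - 5) + 2) - 38) = -12 + (-(-12)*(-5) + 1/(6 - 5))*(((26 - 5) + 2) - 38) = -12 + (-6*10 + 1/1)*((21 + 2) - 38) = -12 + (-60 + 1)*(23 - 38) = -12 - 59*(-15) = -12 + 885 = 873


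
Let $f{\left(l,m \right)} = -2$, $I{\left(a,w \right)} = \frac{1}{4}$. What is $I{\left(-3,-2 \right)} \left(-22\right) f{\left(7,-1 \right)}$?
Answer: $11$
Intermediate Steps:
$I{\left(a,w \right)} = \frac{1}{4}$
$I{\left(-3,-2 \right)} \left(-22\right) f{\left(7,-1 \right)} = \frac{1}{4} \left(-22\right) \left(-2\right) = \left(- \frac{11}{2}\right) \left(-2\right) = 11$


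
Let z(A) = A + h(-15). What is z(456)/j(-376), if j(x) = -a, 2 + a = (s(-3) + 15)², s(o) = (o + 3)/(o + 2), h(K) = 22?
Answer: -478/223 ≈ -2.1435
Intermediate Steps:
s(o) = (3 + o)/(2 + o)
a = 223 (a = -2 + ((3 - 3)/(2 - 3) + 15)² = -2 + (0/(-1) + 15)² = -2 + (-1*0 + 15)² = -2 + (0 + 15)² = -2 + 15² = -2 + 225 = 223)
z(A) = 22 + A (z(A) = A + 22 = 22 + A)
j(x) = -223 (j(x) = -1*223 = -223)
z(456)/j(-376) = (22 + 456)/(-223) = 478*(-1/223) = -478/223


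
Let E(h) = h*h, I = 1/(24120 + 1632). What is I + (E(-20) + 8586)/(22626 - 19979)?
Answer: 231410119/68165544 ≈ 3.3948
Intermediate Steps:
I = 1/25752 ≈ 3.8832e-5
E(h) = h**2
I + (E(-20) + 8586)/(22626 - 19979) = 1/25752 + ((-20)**2 + 8586)/(22626 - 19979) = 1/25752 + (400 + 8586)/2647 = 1/25752 + 8986*(1/2647) = 1/25752 + 8986/2647 = 231410119/68165544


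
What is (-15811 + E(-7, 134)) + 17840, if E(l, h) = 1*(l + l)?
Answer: 2015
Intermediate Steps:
E(l, h) = 2*l (E(l, h) = 1*(2*l) = 2*l)
(-15811 + E(-7, 134)) + 17840 = (-15811 + 2*(-7)) + 17840 = (-15811 - 14) + 17840 = -15825 + 17840 = 2015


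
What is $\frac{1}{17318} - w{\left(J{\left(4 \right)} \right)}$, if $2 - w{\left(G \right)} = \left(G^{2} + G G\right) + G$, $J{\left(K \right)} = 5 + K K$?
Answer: $\frac{15603519}{17318} \approx 901.0$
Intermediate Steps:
$J{\left(K \right)} = 5 + K^{2}$
$w{\left(G \right)} = 2 - G - 2 G^{2}$ ($w{\left(G \right)} = 2 - \left(\left(G^{2} + G G\right) + G\right) = 2 - \left(\left(G^{2} + G^{2}\right) + G\right) = 2 - \left(2 G^{2} + G\right) = 2 - \left(G + 2 G^{2}\right) = 2 - G - 2 G^{2}$)
$\frac{1}{17318} - w{\left(J{\left(4 \right)} \right)} = \frac{1}{17318} - \left(2 - \left(5 + 4^{2}\right) - 2 \left(5 + 4^{2}\right)^{2}\right) = \frac{1}{17318} - \left(2 - \left(5 + 16\right) - 2 \left(5 + 16\right)^{2}\right) = \frac{1}{17318} - \left(2 - 21 - 2 \cdot 21^{2}\right) = \frac{1}{17318} - \left(2 - 21 - 882\right) = \frac{1}{17318} - -901 = \frac{1}{17318} + 901 = \frac{15603519}{17318}$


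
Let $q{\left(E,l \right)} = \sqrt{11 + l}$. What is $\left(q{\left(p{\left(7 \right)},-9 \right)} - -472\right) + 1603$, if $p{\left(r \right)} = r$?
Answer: $2075 + \sqrt{2} \approx 2076.4$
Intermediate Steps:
$\left(q{\left(p{\left(7 \right)},-9 \right)} - -472\right) + 1603 = \left(\sqrt{11 - 9} - -472\right) + 1603 = \left(\sqrt{2} + \left(-515 + 987\right)\right) + 1603 = \left(\sqrt{2} + 472\right) + 1603 = \left(472 + \sqrt{2}\right) + 1603 = 2075 + \sqrt{2}$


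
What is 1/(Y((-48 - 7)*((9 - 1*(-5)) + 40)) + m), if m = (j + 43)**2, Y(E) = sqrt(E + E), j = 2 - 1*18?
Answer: 27/19903 - 2*I*sqrt(165)/179127 ≈ 0.0013566 - 0.00014342*I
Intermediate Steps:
j = -16 (j = 2 - 18 = -16)
Y(E) = sqrt(2)*sqrt(E) (Y(E) = sqrt(2*E) = sqrt(2)*sqrt(E))
m = 729 (m = (-16 + 43)**2 = 27**2 = 729)
1/(Y((-48 - 7)*((9 - 1*(-5)) + 40)) + m) = 1/(sqrt(2)*sqrt((-48 - 7)*((9 - 1*(-5)) + 40)) + 729) = 1/(sqrt(2)*sqrt(-55*((9 + 5) + 40)) + 729) = 1/(sqrt(2)*sqrt(-55*(14 + 40)) + 729) = 1/(sqrt(2)*sqrt(-55*54) + 729) = 1/(sqrt(2)*sqrt(-2970) + 729) = 1/(sqrt(2)*(3*I*sqrt(330)) + 729) = 1/(6*I*sqrt(165) + 729) = 1/(729 + 6*I*sqrt(165))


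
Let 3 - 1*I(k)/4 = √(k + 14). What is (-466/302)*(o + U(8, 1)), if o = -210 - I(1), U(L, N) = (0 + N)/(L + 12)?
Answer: 1034287/3020 - 932*√15/151 ≈ 318.57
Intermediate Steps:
U(L, N) = N/(12 + L)
I(k) = 12 - 4*√(14 + k) (I(k) = 12 - 4*√(k + 14) = 12 - 4*√(14 + k))
o = -222 + 4*√15 (o = -210 - (12 - 4*√(14 + 1)) = -210 - (12 - 4*√15) = -210 + (-12 + 4*√15) = -222 + 4*√15 ≈ -206.51)
(-466/302)*(o + U(8, 1)) = (-466/302)*((-222 + 4*√15) + 1/(12 + 8)) = (-466*1/302)*((-222 + 4*√15) + 1/20) = -233*((-222 + 4*√15) + 1*(1/20))/151 = -233*((-222 + 4*√15) + 1/20)/151 = -233*(-4439/20 + 4*√15)/151 = 1034287/3020 - 932*√15/151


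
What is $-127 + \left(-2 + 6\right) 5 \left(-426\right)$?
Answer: $-8647$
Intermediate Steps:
$-127 + \left(-2 + 6\right) 5 \left(-426\right) = -127 + 4 \cdot 5 \left(-426\right) = -127 + 20 \left(-426\right) = -127 - 8520 = -8647$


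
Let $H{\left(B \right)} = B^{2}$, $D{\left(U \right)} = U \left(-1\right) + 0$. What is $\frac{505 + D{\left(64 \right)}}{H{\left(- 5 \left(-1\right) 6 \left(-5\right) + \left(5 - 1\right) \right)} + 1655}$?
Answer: $\frac{147}{7657} \approx 0.019198$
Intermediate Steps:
$D{\left(U \right)} = - U$ ($D{\left(U \right)} = - U + 0 = - U$)
$\frac{505 + D{\left(64 \right)}}{H{\left(- 5 \left(-1\right) 6 \left(-5\right) + \left(5 - 1\right) \right)} + 1655} = \frac{505 - 64}{\left(- 5 \left(-1\right) 6 \left(-5\right) + \left(5 - 1\right)\right)^{2} + 1655} = \frac{505 - 64}{\left(- 5 \left(\left(-6\right) \left(-5\right)\right) + 4\right)^{2} + 1655} = \frac{441}{\left(\left(-5\right) 30 + 4\right)^{2} + 1655} = \frac{441}{\left(-150 + 4\right)^{2} + 1655} = \frac{441}{\left(-146\right)^{2} + 1655} = \frac{441}{21316 + 1655} = \frac{441}{22971} = 441 \cdot \frac{1}{22971} = \frac{147}{7657}$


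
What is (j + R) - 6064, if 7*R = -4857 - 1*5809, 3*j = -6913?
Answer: -207733/21 ≈ -9892.0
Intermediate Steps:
j = -6913/3 (j = (⅓)*(-6913) = -6913/3 ≈ -2304.3)
R = -10666/7 (R = (-4857 - 1*5809)/7 = (-4857 - 5809)/7 = (⅐)*(-10666) = -10666/7 ≈ -1523.7)
(j + R) - 6064 = (-6913/3 - 10666/7) - 6064 = -80389/21 - 6064 = -207733/21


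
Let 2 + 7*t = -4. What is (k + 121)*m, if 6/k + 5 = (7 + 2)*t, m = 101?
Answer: 1083427/89 ≈ 12173.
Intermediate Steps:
t = -6/7 (t = -2/7 + (⅐)*(-4) = -2/7 - 4/7 = -6/7 ≈ -0.85714)
k = -42/89 (k = 6/(-5 + (7 + 2)*(-6/7)) = 6/(-5 + 9*(-6/7)) = 6/(-5 - 54/7) = 6/(-89/7) = 6*(-7/89) = -42/89 ≈ -0.47191)
(k + 121)*m = (-42/89 + 121)*101 = (10727/89)*101 = 1083427/89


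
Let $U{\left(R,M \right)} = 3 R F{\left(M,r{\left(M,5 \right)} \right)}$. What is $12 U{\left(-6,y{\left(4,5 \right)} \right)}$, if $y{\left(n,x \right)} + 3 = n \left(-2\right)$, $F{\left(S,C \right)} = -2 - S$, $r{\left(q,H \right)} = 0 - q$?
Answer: $-1944$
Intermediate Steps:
$r{\left(q,H \right)} = - q$
$y{\left(n,x \right)} = -3 - 2 n$ ($y{\left(n,x \right)} = -3 + n \left(-2\right) = -3 - 2 n$)
$U{\left(R,M \right)} = 3 R \left(-2 - M\right)$
$12 U{\left(-6,y{\left(4,5 \right)} \right)} = 12 \left(\left(-3\right) \left(-6\right) \left(2 - 11\right)\right) = 12 \left(\left(-3\right) \left(-6\right) \left(-9\right)\right) = 12 \left(-162\right) = -1944$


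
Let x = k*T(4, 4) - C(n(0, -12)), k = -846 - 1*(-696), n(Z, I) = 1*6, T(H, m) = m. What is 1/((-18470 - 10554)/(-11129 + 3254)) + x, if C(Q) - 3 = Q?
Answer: -17667741/29024 ≈ -608.73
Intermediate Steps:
n(Z, I) = 6
C(Q) = 3 + Q
k = -150 (k = -846 + 696 = -150)
x = -609 (x = -150*4 - (3 + 6) = -600 - 1*9 = -600 - 9 = -609)
1/((-18470 - 10554)/(-11129 + 3254)) + x = 1/((-18470 - 10554)/(-11129 + 3254)) - 609 = 1/(-29024/(-7875)) - 609 = 1/(-29024*(-1/7875)) - 609 = 1/(29024/7875) - 609 = 7875/29024 - 609 = -17667741/29024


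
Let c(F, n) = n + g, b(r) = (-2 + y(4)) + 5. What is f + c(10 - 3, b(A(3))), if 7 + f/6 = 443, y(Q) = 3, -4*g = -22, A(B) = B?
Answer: 5255/2 ≈ 2627.5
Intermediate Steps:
g = 11/2 (g = -¼*(-22) = 11/2 ≈ 5.5000)
b(r) = 6 (b(r) = (-2 + 3) + 5 = 1 + 5 = 6)
c(F, n) = 11/2 + n (c(F, n) = n + 11/2 = 11/2 + n)
f = 2616 (f = -42 + 6*443 = -42 + 2658 = 2616)
f + c(10 - 3, b(A(3))) = 2616 + (11/2 + 6) = 2616 + 23/2 = 5255/2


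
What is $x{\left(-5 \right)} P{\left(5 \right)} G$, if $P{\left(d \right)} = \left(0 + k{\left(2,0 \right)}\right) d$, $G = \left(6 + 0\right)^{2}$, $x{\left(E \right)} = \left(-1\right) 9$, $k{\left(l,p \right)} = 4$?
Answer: $-6480$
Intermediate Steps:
$x{\left(E \right)} = -9$
$G = 36$ ($G = 6^{2} = 36$)
$P{\left(d \right)} = 4 d$ ($P{\left(d \right)} = \left(0 + 4\right) d = 4 d$)
$x{\left(-5 \right)} P{\left(5 \right)} G = - 9 \cdot 4 \cdot 5 \cdot 36 = \left(-9\right) 20 \cdot 36 = \left(-180\right) 36 = -6480$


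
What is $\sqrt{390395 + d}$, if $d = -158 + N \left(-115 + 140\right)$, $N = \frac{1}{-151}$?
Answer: $\frac{\sqrt{8897790062}}{151} \approx 624.69$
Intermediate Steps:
$N = - \frac{1}{151} \approx -0.0066225$
$d = - \frac{23883}{151}$ ($d = -158 - \frac{-115 + 140}{151} = -158 - \frac{25}{151} = - \frac{23883}{151} \approx -158.17$)
$\sqrt{390395 + d} = \sqrt{390395 - \frac{23883}{151}} = \sqrt{\frac{58925762}{151}} = \frac{\sqrt{8897790062}}{151}$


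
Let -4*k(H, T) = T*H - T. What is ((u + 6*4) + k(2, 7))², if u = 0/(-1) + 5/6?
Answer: 76729/144 ≈ 532.84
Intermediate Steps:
u = ⅚ (u = 0*(-1) + 5*(⅙) = 0 + ⅚ = ⅚ ≈ 0.83333)
k(H, T) = T/4 - H*T/4 (k(H, T) = -(T*H - T)/4 = -(H*T - T)/4 = -(-T + H*T)/4 = T/4 - H*T/4)
((u + 6*4) + k(2, 7))² = ((⅚ + 6*4) + (¼)*7*(1 - 1*2))² = ((⅚ + 24) + (¼)*7*(1 - 2))² = (149/6 + (¼)*7*(-1))² = (149/6 - 7/4)² = (277/12)² = 76729/144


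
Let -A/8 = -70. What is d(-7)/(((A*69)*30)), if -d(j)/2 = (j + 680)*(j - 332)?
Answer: 76049/193200 ≈ 0.39363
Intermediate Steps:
A = 560 (A = -8*(-70) = 560)
d(j) = -2*(-332 + j)*(680 + j) (d(j) = -2*(j + 680)*(j - 332) = -2*(680 + j)*(-332 + j) = -2*(-332 + j)*(680 + j))
d(-7)/(((A*69)*30)) = (451520 - 696*(-7) - 2*(-7)²)/(((560*69)*30)) = (451520 + 4872 - 2*49)/((38640*30)) = (451520 + 4872 - 98)/1159200 = 456294*(1/1159200) = 76049/193200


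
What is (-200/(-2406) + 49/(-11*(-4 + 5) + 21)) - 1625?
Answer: -19488803/12030 ≈ -1620.0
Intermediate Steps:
(-200/(-2406) + 49/(-11*(-4 + 5) + 21)) - 1625 = (-200*(-1/2406) + 49/(-11*1 + 21)) - 1625 = (100/1203 + 49/(-11 + 21)) - 1625 = (100/1203 + 49/10) - 1625 = 59947/12030 - 1625 = -19488803/12030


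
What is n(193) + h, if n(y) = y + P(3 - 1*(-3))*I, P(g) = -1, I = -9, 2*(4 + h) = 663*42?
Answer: 14121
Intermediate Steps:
h = 13919 (h = -4 + (663*42)/2 = -4 + (½)*27846 = -4 + 13923 = 13919)
n(y) = 9 + y (n(y) = y - 1*(-9) = y + 9 = 9 + y)
n(193) + h = (9 + 193) + 13919 = 202 + 13919 = 14121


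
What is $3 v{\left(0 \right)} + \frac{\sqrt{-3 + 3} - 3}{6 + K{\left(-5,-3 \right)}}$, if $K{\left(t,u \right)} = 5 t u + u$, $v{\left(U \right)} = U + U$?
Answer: $- \frac{1}{26} \approx -0.038462$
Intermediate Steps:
$v{\left(U \right)} = 2 U$
$K{\left(t,u \right)} = u + 5 t u$ ($K{\left(t,u \right)} = 5 t u + u = u + 5 t u$)
$3 v{\left(0 \right)} + \frac{\sqrt{-3 + 3} - 3}{6 + K{\left(-5,-3 \right)}} = 3 \cdot 2 \cdot 0 + \frac{\sqrt{-3 + 3} - 3}{6 - 3 \left(1 + 5 \left(-5\right)\right)} = 3 \cdot 0 + \frac{\sqrt{0} - 3}{6 - 3 \left(1 - 25\right)} = 0 + \frac{0 - 3}{6 - -72} = 0 - \frac{3}{6 + 72} = 0 - \frac{3}{78} = 0 - \frac{1}{26} = - \frac{1}{26}$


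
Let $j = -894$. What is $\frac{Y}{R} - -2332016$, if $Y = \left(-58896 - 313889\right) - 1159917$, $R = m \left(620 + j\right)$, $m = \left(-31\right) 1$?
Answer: $\frac{319461471}{137} \approx 2.3318 \cdot 10^{6}$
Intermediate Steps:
$m = -31$
$R = 8494$ ($R = - 31 \left(620 - 894\right) = \left(-31\right) \left(-274\right) = 8494$)
$Y = -1532702$ ($Y = -372785 - 1159917 = -1532702$)
$\frac{Y}{R} - -2332016 = - \frac{1532702}{8494} - -2332016 = \left(-1532702\right) \frac{1}{8494} + 2332016 = - \frac{24721}{137} + 2332016 = \frac{319461471}{137}$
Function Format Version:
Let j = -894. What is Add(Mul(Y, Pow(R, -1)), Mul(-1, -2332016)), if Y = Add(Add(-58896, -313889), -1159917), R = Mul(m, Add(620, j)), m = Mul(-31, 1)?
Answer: Rational(319461471, 137) ≈ 2.3318e+6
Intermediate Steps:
m = -31
R = 8494 (R = Mul(-31, Add(620, -894)) = Mul(-31, -274) = 8494)
Y = -1532702 (Y = Add(-372785, -1159917) = -1532702)
Add(Mul(Y, Pow(R, -1)), Mul(-1, -2332016)) = Add(Mul(-1532702, Pow(8494, -1)), Mul(-1, -2332016)) = Add(Mul(-1532702, Rational(1, 8494)), 2332016) = Add(Rational(-24721, 137), 2332016) = Rational(319461471, 137)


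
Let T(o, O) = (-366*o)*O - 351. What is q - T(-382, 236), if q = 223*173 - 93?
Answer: -32956795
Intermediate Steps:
T(o, O) = -351 - 366*O*o (T(o, O) = -366*O*o - 351 = -351 - 366*O*o)
q = 38486 (q = 38579 - 93 = 38486)
q - T(-382, 236) = 38486 - (-351 - 366*236*(-382)) = 38486 - (-351 + 32995632) = 38486 - 1*32995281 = 38486 - 32995281 = -32956795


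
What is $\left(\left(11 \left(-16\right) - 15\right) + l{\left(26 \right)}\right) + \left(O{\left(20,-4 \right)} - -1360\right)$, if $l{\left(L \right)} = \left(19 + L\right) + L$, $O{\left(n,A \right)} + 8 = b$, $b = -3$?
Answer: $1229$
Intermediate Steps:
$O{\left(n,A \right)} = -11$ ($O{\left(n,A \right)} = -8 - 3 = -11$)
$l{\left(L \right)} = 19 + 2 L$
$\left(\left(11 \left(-16\right) - 15\right) + l{\left(26 \right)}\right) + \left(O{\left(20,-4 \right)} - -1360\right) = \left(\left(11 \left(-16\right) - 15\right) + \left(19 + 2 \cdot 26\right)\right) - -1349 = \left(\left(-176 - 15\right) + \left(19 + 52\right)\right) + \left(-11 + 1360\right) = \left(-191 + 71\right) + 1349 = -120 + 1349 = 1229$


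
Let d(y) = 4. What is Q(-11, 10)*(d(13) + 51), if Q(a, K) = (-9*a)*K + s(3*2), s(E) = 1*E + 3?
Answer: 54945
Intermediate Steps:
s(E) = 3 + E (s(E) = E + 3 = 3 + E)
Q(a, K) = 9 - 9*K*a (Q(a, K) = (-9*a)*K + (3 + 3*2) = -9*K*a + (3 + 6) = -9*K*a + 9 = 9 - 9*K*a)
Q(-11, 10)*(d(13) + 51) = (9 - 9*10*(-11))*(4 + 51) = (9 + 990)*55 = 999*55 = 54945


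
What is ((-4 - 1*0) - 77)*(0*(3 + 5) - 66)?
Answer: 5346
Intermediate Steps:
((-4 - 1*0) - 77)*(0*(3 + 5) - 66) = ((-4 + 0) - 77)*(0*8 - 66) = (-4 - 77)*(0 - 66) = -81*(-66) = 5346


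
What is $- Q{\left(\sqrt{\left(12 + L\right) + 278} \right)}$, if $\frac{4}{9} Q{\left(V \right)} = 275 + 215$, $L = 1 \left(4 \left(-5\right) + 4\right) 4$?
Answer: $- \frac{2205}{2} \approx -1102.5$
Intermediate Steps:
$L = -64$ ($L = 1 \left(-20 + 4\right) 4 = 1 \left(-16\right) 4 = \left(-16\right) 4 = -64$)
$Q{\left(V \right)} = \frac{2205}{2}$ ($Q{\left(V \right)} = \frac{9 \left(275 + 215\right)}{4} = \frac{9}{4} \cdot 490 = \frac{2205}{2}$)
$- Q{\left(\sqrt{\left(12 + L\right) + 278} \right)} = \left(-1\right) \frac{2205}{2} = - \frac{2205}{2}$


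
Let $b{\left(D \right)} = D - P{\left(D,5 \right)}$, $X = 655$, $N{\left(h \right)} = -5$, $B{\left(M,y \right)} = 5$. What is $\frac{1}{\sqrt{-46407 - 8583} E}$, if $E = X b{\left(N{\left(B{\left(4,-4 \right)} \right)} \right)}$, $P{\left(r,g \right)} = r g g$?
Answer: $- \frac{i \sqrt{6110}}{1440738000} \approx - 5.4254 \cdot 10^{-8} i$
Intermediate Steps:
$P{\left(r,g \right)} = r g^{2}$ ($P{\left(r,g \right)} = g r g = r g^{2}$)
$b{\left(D \right)} = - 24 D$ ($b{\left(D \right)} = D - D 5^{2} = D - D 25 = D - 25 D = - 24 D$)
$E = 78600$ ($E = 655 \left(\left(-24\right) \left(-5\right)\right) = 655 \cdot 120 = 78600$)
$\frac{1}{\sqrt{-46407 - 8583} E} = \frac{1}{\sqrt{-46407 - 8583} \cdot 78600} = \frac{1}{\sqrt{-54990}} \cdot \frac{1}{78600} = \frac{1}{3 i \sqrt{6110}} \cdot \frac{1}{78600} = - \frac{i \sqrt{6110}}{18330} \cdot \frac{1}{78600} = - \frac{i \sqrt{6110}}{1440738000}$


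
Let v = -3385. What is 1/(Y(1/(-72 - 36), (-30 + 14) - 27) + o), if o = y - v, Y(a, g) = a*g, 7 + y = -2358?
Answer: 108/110203 ≈ 0.00098001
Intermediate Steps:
y = -2365 (y = -7 - 2358 = -2365)
o = 1020 (o = -2365 - 1*(-3385) = -2365 + 3385 = 1020)
1/(Y(1/(-72 - 36), (-30 + 14) - 27) + o) = 1/(((-30 + 14) - 27)/(-72 - 36) + 1020) = 1/((-16 - 27)/(-108) + 1020) = 1/(-1/108*(-43) + 1020) = 1/(43/108 + 1020) = 1/(110203/108) = 108/110203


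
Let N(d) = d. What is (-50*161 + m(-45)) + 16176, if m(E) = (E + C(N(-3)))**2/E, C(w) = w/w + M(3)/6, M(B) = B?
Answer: 161679/20 ≈ 8084.0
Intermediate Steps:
C(w) = 3/2 (C(w) = w/w + 3/6 = 1 + 3*(1/6) = 1 + 1/2 = 3/2)
m(E) = (3/2 + E)**2/E (m(E) = (E + 3/2)**2/E = (3/2 + E)**2/E)
(-50*161 + m(-45)) + 16176 = (-50*161 + (1/4)*(3 + 2*(-45))**2/(-45)) + 16176 = (-8050 + (1/4)*(-1/45)*(3 - 90)**2) + 16176 = (-8050 + (1/4)*(-1/45)*(-87)**2) + 16176 = (-8050 + (1/4)*(-1/45)*7569) + 16176 = (-8050 - 841/20) + 16176 = -161841/20 + 16176 = 161679/20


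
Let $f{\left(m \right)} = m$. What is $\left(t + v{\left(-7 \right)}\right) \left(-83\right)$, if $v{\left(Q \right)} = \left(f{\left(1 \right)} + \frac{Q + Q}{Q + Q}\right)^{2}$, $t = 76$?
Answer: $-6640$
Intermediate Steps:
$v{\left(Q \right)} = 4$ ($v{\left(Q \right)} = \left(1 + \frac{Q + Q}{Q + Q}\right)^{2} = \left(1 + \frac{2 Q}{2 Q}\right)^{2} = \left(1 + 2 Q \frac{1}{2 Q}\right)^{2} = \left(1 + 1\right)^{2} = 2^{2} = 4$)
$\left(t + v{\left(-7 \right)}\right) \left(-83\right) = \left(76 + 4\right) \left(-83\right) = 80 \left(-83\right) = -6640$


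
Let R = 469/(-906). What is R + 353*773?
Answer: 247218845/906 ≈ 2.7287e+5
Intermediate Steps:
R = -469/906 (R = 469*(-1/906) = -469/906 ≈ -0.51766)
R + 353*773 = -469/906 + 353*773 = -469/906 + 272869 = 247218845/906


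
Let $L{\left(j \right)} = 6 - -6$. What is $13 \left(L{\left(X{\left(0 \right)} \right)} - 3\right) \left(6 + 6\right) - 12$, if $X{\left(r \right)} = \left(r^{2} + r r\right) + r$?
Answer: $1392$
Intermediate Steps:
$X{\left(r \right)} = r + 2 r^{2}$ ($X{\left(r \right)} = \left(r^{2} + r^{2}\right) + r = 2 r^{2} + r = r + 2 r^{2}$)
$L{\left(j \right)} = 12$ ($L{\left(j \right)} = 6 + 6 = 12$)
$13 \left(L{\left(X{\left(0 \right)} \right)} - 3\right) \left(6 + 6\right) - 12 = 13 \left(12 - 3\right) \left(6 + 6\right) - 12 = 13 \cdot 9 \cdot 12 - 12 = 13 \cdot 108 - 12 = 1404 - 12 = 1392$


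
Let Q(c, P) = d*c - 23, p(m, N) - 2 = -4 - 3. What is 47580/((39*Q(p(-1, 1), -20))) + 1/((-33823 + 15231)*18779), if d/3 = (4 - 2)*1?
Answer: -425949785013/18504375904 ≈ -23.019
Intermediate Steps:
p(m, N) = -5 (p(m, N) = 2 + (-4 - 3) = 2 - 7 = -5)
d = 6 (d = 3*((4 - 2)*1) = 3*(2*1) = 3*2 = 6)
Q(c, P) = -23 + 6*c (Q(c, P) = 6*c - 23 = -23 + 6*c)
47580/((39*Q(p(-1, 1), -20))) + 1/((-33823 + 15231)*18779) = 47580/((39*(-23 + 6*(-5)))) + 1/((-33823 + 15231)*18779) = 47580/((39*(-23 - 30))) + (1/18779)/(-18592) = 47580/((39*(-53))) - 1/18592*1/18779 = 47580/(-2067) - 1/349139168 = 47580*(-1/2067) - 1/349139168 = -1220/53 - 1/349139168 = -425949785013/18504375904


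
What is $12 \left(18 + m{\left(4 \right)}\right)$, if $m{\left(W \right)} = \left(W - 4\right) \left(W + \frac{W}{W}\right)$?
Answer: $216$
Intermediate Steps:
$m{\left(W \right)} = \left(1 + W\right) \left(-4 + W\right)$ ($m{\left(W \right)} = \left(-4 + W\right) \left(W + 1\right) = \left(-4 + W\right) \left(1 + W\right) = \left(1 + W\right) \left(-4 + W\right)$)
$12 \left(18 + m{\left(4 \right)}\right) = 12 \left(18 - \left(16 - 16\right)\right) = 12 \left(18 - 0\right) = 12 \left(18 + 0\right) = 12 \cdot 18 = 216$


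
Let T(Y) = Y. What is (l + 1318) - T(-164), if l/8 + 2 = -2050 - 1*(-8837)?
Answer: 55762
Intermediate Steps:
l = 54280 (l = -16 + 8*(-2050 - 1*(-8837)) = -16 + 8*(-2050 + 8837) = -16 + 8*6787 = -16 + 54296 = 54280)
(l + 1318) - T(-164) = (54280 + 1318) - 1*(-164) = 55598 + 164 = 55762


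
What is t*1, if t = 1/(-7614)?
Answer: -1/7614 ≈ -0.00013134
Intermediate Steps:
t = -1/7614 ≈ -0.00013134
t*1 = -1/7614*1 = -1/7614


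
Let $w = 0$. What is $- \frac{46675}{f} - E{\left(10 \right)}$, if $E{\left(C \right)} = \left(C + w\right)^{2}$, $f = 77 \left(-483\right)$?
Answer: $- \frac{3672425}{37191} \approx -98.745$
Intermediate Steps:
$f = -37191$
$E{\left(C \right)} = C^{2}$ ($E{\left(C \right)} = \left(C + 0\right)^{2} = C^{2}$)
$- \frac{46675}{f} - E{\left(10 \right)} = - \frac{46675}{-37191} - 10^{2} = \left(-46675\right) \left(- \frac{1}{37191}\right) - 100 = \frac{46675}{37191} - 100 = - \frac{3672425}{37191}$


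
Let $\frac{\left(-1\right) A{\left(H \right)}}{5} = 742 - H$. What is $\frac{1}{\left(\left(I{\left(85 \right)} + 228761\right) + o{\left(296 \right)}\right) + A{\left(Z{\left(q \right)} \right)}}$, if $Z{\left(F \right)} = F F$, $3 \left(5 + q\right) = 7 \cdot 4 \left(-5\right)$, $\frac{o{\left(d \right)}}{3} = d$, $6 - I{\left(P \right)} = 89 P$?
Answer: $\frac{9}{2085545} \approx 4.3154 \cdot 10^{-6}$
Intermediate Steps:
$I{\left(P \right)} = 6 - 89 P$
$o{\left(d \right)} = 3 d$
$q = - \frac{155}{3}$ ($q = -5 + \frac{7 \cdot 4 \left(-5\right)}{3} = -5 + \frac{7 \left(-20\right)}{3} = -5 + \frac{1}{3} \left(-140\right) = -5 - \frac{140}{3} = - \frac{155}{3} \approx -51.667$)
$Z{\left(F \right)} = F^{2}$
$A{\left(H \right)} = -3710 + 5 H$ ($A{\left(H \right)} = - 5 \left(742 - H\right) = -3710 + 5 H$)
$\frac{1}{\left(\left(I{\left(85 \right)} + 228761\right) + o{\left(296 \right)}\right) + A{\left(Z{\left(q \right)} \right)}} = \frac{1}{\left(\left(\left(6 - 7565\right) + 228761\right) + 3 \cdot 296\right) - \left(3710 - 5 \left(- \frac{155}{3}\right)^{2}\right)} = \frac{1}{\left(\left(\left(6 - 7565\right) + 228761\right) + 888\right) + \left(-3710 + 5 \cdot \frac{24025}{9}\right)} = \frac{1}{\left(\left(-7559 + 228761\right) + 888\right) + \left(-3710 + \frac{120125}{9}\right)} = \frac{1}{\left(221202 + 888\right) + \frac{86735}{9}} = \frac{1}{222090 + \frac{86735}{9}} = \frac{1}{\frac{2085545}{9}} = \frac{9}{2085545}$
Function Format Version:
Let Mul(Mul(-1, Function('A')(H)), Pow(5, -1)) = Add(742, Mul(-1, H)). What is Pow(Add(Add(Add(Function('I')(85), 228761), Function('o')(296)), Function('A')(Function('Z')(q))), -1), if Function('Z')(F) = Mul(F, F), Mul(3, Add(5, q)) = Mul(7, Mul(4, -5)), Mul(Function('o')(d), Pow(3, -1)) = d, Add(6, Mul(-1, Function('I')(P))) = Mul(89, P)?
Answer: Rational(9, 2085545) ≈ 4.3154e-6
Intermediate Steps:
Function('I')(P) = Add(6, Mul(-89, P)) (Function('I')(P) = Add(6, Mul(-1, Mul(89, P))) = Add(6, Mul(-89, P)))
Function('o')(d) = Mul(3, d)
q = Rational(-155, 3) (q = Add(-5, Mul(Rational(1, 3), Mul(7, Mul(4, -5)))) = Add(-5, Mul(Rational(1, 3), Mul(7, -20))) = Add(-5, Mul(Rational(1, 3), -140)) = Add(-5, Rational(-140, 3)) = Rational(-155, 3) ≈ -51.667)
Function('Z')(F) = Pow(F, 2)
Function('A')(H) = Add(-3710, Mul(5, H)) (Function('A')(H) = Mul(-5, Add(742, Mul(-1, H))) = Add(-3710, Mul(5, H)))
Pow(Add(Add(Add(Function('I')(85), 228761), Function('o')(296)), Function('A')(Function('Z')(q))), -1) = Pow(Add(Add(Add(Add(6, Mul(-89, 85)), 228761), Mul(3, 296)), Add(-3710, Mul(5, Pow(Rational(-155, 3), 2)))), -1) = Pow(Add(Add(Add(Add(6, -7565), 228761), 888), Add(-3710, Mul(5, Rational(24025, 9)))), -1) = Pow(Add(Add(Add(-7559, 228761), 888), Add(-3710, Rational(120125, 9))), -1) = Pow(Add(Add(221202, 888), Rational(86735, 9)), -1) = Pow(Add(222090, Rational(86735, 9)), -1) = Pow(Rational(2085545, 9), -1) = Rational(9, 2085545)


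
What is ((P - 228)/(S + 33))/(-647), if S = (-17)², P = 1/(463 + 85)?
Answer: 17849/16309576 ≈ 0.0010944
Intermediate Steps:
P = 1/548 ≈ 0.0018248
S = 289
((P - 228)/(S + 33))/(-647) = ((1/548 - 228)/(289 + 33))/(-647) = -124943/548/322*(-1/647) = -124943/548*1/322*(-1/647) = -17849/25208*(-1/647) = 17849/16309576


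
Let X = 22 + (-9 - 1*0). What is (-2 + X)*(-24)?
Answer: -264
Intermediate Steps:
X = 13 (X = 22 + (-9 + 0) = 22 - 9 = 13)
(-2 + X)*(-24) = (-2 + 13)*(-24) = 11*(-24) = -264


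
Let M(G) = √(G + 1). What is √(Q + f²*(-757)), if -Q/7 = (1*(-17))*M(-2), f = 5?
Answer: √(-18925 + 119*I) ≈ 0.4325 + 137.57*I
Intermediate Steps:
M(G) = √(1 + G)
Q = 119*I (Q = -7*1*(-17)*√(1 - 2) = -(-119)*√(-1) = -(-119)*I = 119*I ≈ 119.0*I)
√(Q + f²*(-757)) = √(119*I + 5²*(-757)) = √(119*I + 25*(-757)) = √(119*I - 18925) = √(-18925 + 119*I)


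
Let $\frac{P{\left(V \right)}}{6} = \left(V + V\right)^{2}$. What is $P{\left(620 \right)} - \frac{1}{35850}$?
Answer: $\frac{330737759999}{35850} \approx 9.2256 \cdot 10^{6}$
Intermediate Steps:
$P{\left(V \right)} = 24 V^{2}$ ($P{\left(V \right)} = 6 \left(V + V\right)^{2} = 6 \left(2 V\right)^{2} = 6 \cdot 4 V^{2} = 24 V^{2}$)
$P{\left(620 \right)} - \frac{1}{35850} = 24 \cdot 620^{2} - \frac{1}{35850} = 24 \cdot 384400 - \frac{1}{35850} = 9225600 - \frac{1}{35850} = \frac{330737759999}{35850}$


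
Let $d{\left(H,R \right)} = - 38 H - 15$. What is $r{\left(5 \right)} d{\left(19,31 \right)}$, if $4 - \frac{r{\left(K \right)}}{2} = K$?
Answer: $1474$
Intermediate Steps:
$d{\left(H,R \right)} = -15 - 38 H$
$r{\left(K \right)} = 8 - 2 K$
$r{\left(5 \right)} d{\left(19,31 \right)} = \left(8 - 10\right) \left(-15 - 722\right) = \left(-2\right) \left(-737\right) = 1474$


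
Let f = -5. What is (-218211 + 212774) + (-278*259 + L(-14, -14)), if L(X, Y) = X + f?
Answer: -77458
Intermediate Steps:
L(X, Y) = -5 + X (L(X, Y) = X - 5 = -5 + X)
(-218211 + 212774) + (-278*259 + L(-14, -14)) = (-218211 + 212774) + (-278*259 + (-5 - 14)) = -5437 + (-72002 - 19) = -5437 - 72021 = -77458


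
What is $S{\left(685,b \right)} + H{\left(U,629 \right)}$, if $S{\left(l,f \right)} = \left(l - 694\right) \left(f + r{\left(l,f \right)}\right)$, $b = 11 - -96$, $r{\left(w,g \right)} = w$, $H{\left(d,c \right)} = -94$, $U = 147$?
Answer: $-7222$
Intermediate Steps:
$b = 107$ ($b = 11 + 96 = 107$)
$S{\left(l,f \right)} = \left(-694 + l\right) \left(f + l\right)$ ($S{\left(l,f \right)} = \left(l - 694\right) \left(f + l\right) = \left(-694 + l\right) \left(f + l\right)$)
$S{\left(685,b \right)} + H{\left(U,629 \right)} = \left(685^{2} - 74258 - 475390 + 107 \cdot 685\right) - 94 = \left(469225 - 74258 - 475390 + 73295\right) - 94 = -7128 - 94 = -7222$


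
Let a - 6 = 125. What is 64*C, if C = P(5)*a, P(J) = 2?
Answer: 16768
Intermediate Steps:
a = 131 (a = 6 + 125 = 131)
C = 262 (C = 2*131 = 262)
64*C = 64*262 = 16768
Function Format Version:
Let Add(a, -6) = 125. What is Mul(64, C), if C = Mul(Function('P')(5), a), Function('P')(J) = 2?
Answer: 16768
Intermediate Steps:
a = 131 (a = Add(6, 125) = 131)
C = 262 (C = Mul(2, 131) = 262)
Mul(64, C) = Mul(64, 262) = 16768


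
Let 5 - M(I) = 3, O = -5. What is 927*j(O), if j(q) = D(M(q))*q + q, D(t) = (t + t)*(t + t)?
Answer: -78795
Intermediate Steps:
M(I) = 2 (M(I) = 5 - 1*3 = 5 - 3 = 2)
D(t) = 4*t² (D(t) = (2*t)*(2*t) = 4*t²)
j(q) = 17*q (j(q) = (4*2²)*q + q = (4*4)*q + q = 16*q + q = 17*q)
927*j(O) = 927*(17*(-5)) = 927*(-85) = -78795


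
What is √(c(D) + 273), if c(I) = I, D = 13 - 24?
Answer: √262 ≈ 16.186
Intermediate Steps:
D = -11
√(c(D) + 273) = √(-11 + 273) = √262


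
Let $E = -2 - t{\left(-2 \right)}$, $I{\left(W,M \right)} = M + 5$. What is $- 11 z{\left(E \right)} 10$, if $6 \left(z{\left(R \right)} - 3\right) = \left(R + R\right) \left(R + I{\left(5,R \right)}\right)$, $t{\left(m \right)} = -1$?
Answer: $-220$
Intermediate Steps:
$I{\left(W,M \right)} = 5 + M$
$E = -1$ ($E = -2 - -1 = -2 + 1 = -1$)
$z{\left(R \right)} = 3 + \frac{R \left(5 + 2 R\right)}{3}$ ($z{\left(R \right)} = 3 + \frac{\left(R + R\right) \left(R + \left(5 + R\right)\right)}{6} = 3 + \frac{2 R \left(5 + 2 R\right)}{6} = 3 + \frac{R \left(5 + 2 R\right)}{3}$)
$- 11 z{\left(E \right)} 10 = - 11 \left(3 + \frac{\left(-1\right)^{2}}{3} + \frac{1}{3} \left(-1\right) \left(5 - 1\right)\right) 10 = - 11 \left(3 + \frac{1}{3} \cdot 1 + \frac{1}{3} \left(-1\right) 4\right) 10 = - 11 \left(3 + \frac{1}{3} - \frac{4}{3}\right) 10 = \left(-11\right) 2 \cdot 10 = \left(-22\right) 10 = -220$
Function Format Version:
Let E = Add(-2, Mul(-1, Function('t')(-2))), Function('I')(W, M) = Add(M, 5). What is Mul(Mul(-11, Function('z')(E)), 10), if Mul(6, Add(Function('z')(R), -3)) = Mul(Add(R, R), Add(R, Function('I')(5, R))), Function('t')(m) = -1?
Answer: -220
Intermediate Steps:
Function('I')(W, M) = Add(5, M)
E = -1 (E = Add(-2, Mul(-1, -1)) = Add(-2, 1) = -1)
Function('z')(R) = Add(3, Mul(Rational(1, 3), R, Add(5, Mul(2, R)))) (Function('z')(R) = Add(3, Mul(Rational(1, 6), Mul(Add(R, R), Add(R, Add(5, R))))) = Add(3, Mul(Rational(1, 6), Mul(Mul(2, R), Add(5, Mul(2, R))))) = Add(3, Mul(Rational(1, 6), Mul(2, R, Add(5, Mul(2, R))))) = Add(3, Mul(Rational(1, 3), R, Add(5, Mul(2, R)))))
Mul(Mul(-11, Function('z')(E)), 10) = Mul(Mul(-11, Add(3, Mul(Rational(1, 3), Pow(-1, 2)), Mul(Rational(1, 3), -1, Add(5, -1)))), 10) = Mul(Mul(-11, Add(3, Mul(Rational(1, 3), 1), Mul(Rational(1, 3), -1, 4))), 10) = Mul(Mul(-11, Add(3, Rational(1, 3), Rational(-4, 3))), 10) = Mul(Mul(-11, 2), 10) = Mul(-22, 10) = -220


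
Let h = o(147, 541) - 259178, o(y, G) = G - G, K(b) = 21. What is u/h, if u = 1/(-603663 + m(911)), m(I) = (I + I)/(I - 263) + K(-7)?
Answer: 162/25344899601133 ≈ 6.3918e-12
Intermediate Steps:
o(y, G) = 0
m(I) = 21 + 2*I/(-263 + I) (m(I) = (I + I)/(I - 263) + 21 = (2*I)/(-263 + I) + 21 = 2*I/(-263 + I) + 21 = 21 + 2*I/(-263 + I))
h = -259178 (h = 0 - 259178 = -259178)
u = -324/195579097 (u = 1/(-603663 + (-5523 + 23*911)/(-263 + 911)) = 1/(-603663 + (-5523 + 20953)/648) = 1/(-603663 + (1/648)*15430) = 1/(-603663 + 7715/324) = 1/(-195579097/324) = -324/195579097 ≈ -1.6566e-6)
u/h = -324/195579097/(-259178) = -324/195579097*(-1/259178) = 162/25344899601133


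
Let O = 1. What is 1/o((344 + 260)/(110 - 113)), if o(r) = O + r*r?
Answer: 9/364825 ≈ 2.4669e-5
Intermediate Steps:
o(r) = 1 + r² (o(r) = 1 + r*r = 1 + r²)
1/o((344 + 260)/(110 - 113)) = 1/(1 + ((344 + 260)/(110 - 113))²) = 1/(1 + (604/(-3))²) = 1/(1 + (604*(-⅓))²) = 1/(1 + (-604/3)²) = 1/(1 + 364816/9) = 1/(364825/9) = 9/364825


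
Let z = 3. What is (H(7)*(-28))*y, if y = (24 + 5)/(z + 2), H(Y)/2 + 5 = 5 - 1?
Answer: 1624/5 ≈ 324.80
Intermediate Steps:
H(Y) = -2 (H(Y) = -10 + 2*(5 - 1) = -10 + 2*4 = -10 + 8 = -2)
y = 29/5 (y = (24 + 5)/(3 + 2) = 29/5 ≈ 5.8000)
(H(7)*(-28))*y = -2*(-28)*(29/5) = 56*(29/5) = 1624/5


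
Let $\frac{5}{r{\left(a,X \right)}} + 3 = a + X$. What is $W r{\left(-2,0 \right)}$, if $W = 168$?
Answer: $-168$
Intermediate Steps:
$r{\left(a,X \right)} = \frac{5}{-3 + X + a}$ ($r{\left(a,X \right)} = \frac{5}{-3 + \left(a + X\right)} = \frac{5}{-3 + \left(X + a\right)} = \frac{5}{-3 + X + a}$)
$W r{\left(-2,0 \right)} = 168 \frac{5}{-3 + 0 - 2} = 168 \frac{5}{-5} = 168 \cdot 5 \left(- \frac{1}{5}\right) = 168 \left(-1\right) = -168$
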